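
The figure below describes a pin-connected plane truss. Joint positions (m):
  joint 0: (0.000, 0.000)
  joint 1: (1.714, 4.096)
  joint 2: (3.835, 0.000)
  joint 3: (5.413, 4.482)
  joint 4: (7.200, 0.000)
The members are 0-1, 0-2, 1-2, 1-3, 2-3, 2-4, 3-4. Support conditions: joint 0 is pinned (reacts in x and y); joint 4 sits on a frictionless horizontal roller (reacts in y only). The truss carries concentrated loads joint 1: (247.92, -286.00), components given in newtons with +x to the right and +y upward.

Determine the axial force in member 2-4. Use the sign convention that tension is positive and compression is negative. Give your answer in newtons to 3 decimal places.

N=5 nodes, M=7 members, R=3 reactions → 2N=10, M+R=10
member 0 (0-1): L=4.4402, (cx,cy)=(0.3860,0.9225)
member 1 (0-2): L=3.8350, (cx,cy)=(1.0000,0.0000)
member 2 (1-2): L=4.6126, (cx,cy)=(0.4598,-0.8880)
member 3 (1-3): L=3.7191, (cx,cy)=(0.9946,0.1038)
member 4 (2-3): L=4.7517, (cx,cy)=(0.3321,0.9432)
member 5 (2-4): L=3.3650, (cx,cy)=(1.0000,0.0000)
member 6 (3-4): L=4.8251, (cx,cy)=(0.3704,-0.9289)
solve A·x = −loads:
  F[0-1] = -83.3366 N (compression)
  F[0-2] = +280.0898 N (tension)
  F[1-2] = -254.6507 N (compression)
  F[1-3] = -163.8789 N (compression)
  F[2-3] = +239.7376 N (tension)
  F[2-4] = +83.3785 N (tension)
  F[3-4] = -225.1318 N (compression)
  Rx@0 = -247.9200 N
  Ry@0 = +76.8772 N
  Ry@4 = +209.1228 N

83.379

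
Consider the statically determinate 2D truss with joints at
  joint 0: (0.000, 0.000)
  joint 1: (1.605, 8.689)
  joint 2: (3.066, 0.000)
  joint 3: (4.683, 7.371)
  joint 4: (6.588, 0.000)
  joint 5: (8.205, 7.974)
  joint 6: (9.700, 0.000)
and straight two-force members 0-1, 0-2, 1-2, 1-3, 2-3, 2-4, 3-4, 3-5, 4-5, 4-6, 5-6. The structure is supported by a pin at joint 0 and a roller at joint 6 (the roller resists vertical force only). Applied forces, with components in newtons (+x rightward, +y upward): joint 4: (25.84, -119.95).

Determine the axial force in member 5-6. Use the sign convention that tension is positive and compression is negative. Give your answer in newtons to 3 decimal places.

-82.887

N=7 nodes, M=11 members, R=3 reactions → 2N=14, M+R=14
member 0 (0-1): L=8.8360, (cx,cy)=(0.1816,0.9834)
member 1 (0-2): L=3.0660, (cx,cy)=(1.0000,0.0000)
member 2 (1-2): L=8.8110, (cx,cy)=(0.1658,-0.9862)
member 3 (1-3): L=3.3483, (cx,cy)=(0.9193,-0.3936)
member 4 (2-3): L=7.5463, (cx,cy)=(0.2143,0.9768)
member 5 (2-4): L=3.5220, (cx,cy)=(1.0000,0.0000)
member 6 (3-4): L=7.6132, (cx,cy)=(0.2502,-0.9682)
member 7 (3-5): L=3.5732, (cx,cy)=(0.9857,0.1688)
member 8 (4-5): L=8.1363, (cx,cy)=(0.1987,0.9801)
member 9 (4-6): L=3.1120, (cx,cy)=(1.0000,0.0000)
member 10 (5-6): L=8.1129, (cx,cy)=(0.1843,-0.9829)
solve A·x = −loads:
  F[0-1] = -39.1339 N (compression)
  F[0-2] = +32.9484 N (tension)
  F[1-2] = +45.3768 N (tension)
  F[1-3] = -15.9177 N (compression)
  F[2-3] = -45.8127 N (compression)
  F[2-4] = +50.2893 N (tension)
  F[3-4] = +33.9229 N (tension)
  F[3-5] = -33.4168 N (compression)
  F[4-5] = +88.8792 N (tension)
  F[4-6] = +15.2738 N (tension)
  F[5-6] = -82.8865 N (compression)
  Rx@0 = -25.8400 N
  Ry@0 = +38.4829 N
  Ry@6 = +81.4671 N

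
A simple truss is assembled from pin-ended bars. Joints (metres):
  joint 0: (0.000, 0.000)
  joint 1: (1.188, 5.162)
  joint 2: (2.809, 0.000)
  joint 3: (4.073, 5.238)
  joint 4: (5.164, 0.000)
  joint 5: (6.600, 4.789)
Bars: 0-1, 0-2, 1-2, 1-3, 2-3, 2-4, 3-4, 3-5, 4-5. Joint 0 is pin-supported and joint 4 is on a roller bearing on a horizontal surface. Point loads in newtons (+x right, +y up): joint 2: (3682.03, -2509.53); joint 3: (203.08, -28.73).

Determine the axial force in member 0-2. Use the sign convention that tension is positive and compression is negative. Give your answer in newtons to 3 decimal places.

N=6 nodes, M=9 members, R=3 reactions → 2N=12, M+R=12
member 0 (0-1): L=5.2969, (cx,cy)=(0.2243,0.9745)
member 1 (0-2): L=2.8090, (cx,cy)=(1.0000,0.0000)
member 2 (1-2): L=5.4105, (cx,cy)=(0.2996,-0.9541)
member 3 (1-3): L=2.8860, (cx,cy)=(0.9997,0.0263)
member 4 (2-3): L=5.3884, (cx,cy)=(0.2346,0.9721)
member 5 (2-4): L=2.3550, (cx,cy)=(1.0000,0.0000)
member 6 (3-4): L=5.3504, (cx,cy)=(0.2039,-0.9790)
member 7 (3-5): L=2.5666, (cx,cy)=(0.9846,-0.1749)
member 8 (4-5): L=4.9997, (cx,cy)=(0.2872,0.9579)
solve A·x = −loads:
  F[0-1] = -969.2216 N (compression)
  F[0-2] = +4102.4874 N (tension)
  F[1-2] = +975.9312 N (tension)
  F[1-3] = -509.9439 N (compression)
  F[2-3] = +1623.7360 N (tension)
  F[2-4] = +331.9510 N (tension)
  F[3-4] = -1627.9330 N (compression)
  F[3-5] = -0.0000 N (compression)
  F[4-5] = +0.0000 N (tension)
  Rx@0 = -3885.1100 N
  Ry@0 = +944.5303 N
  Ry@4 = +1593.7297 N

4102.487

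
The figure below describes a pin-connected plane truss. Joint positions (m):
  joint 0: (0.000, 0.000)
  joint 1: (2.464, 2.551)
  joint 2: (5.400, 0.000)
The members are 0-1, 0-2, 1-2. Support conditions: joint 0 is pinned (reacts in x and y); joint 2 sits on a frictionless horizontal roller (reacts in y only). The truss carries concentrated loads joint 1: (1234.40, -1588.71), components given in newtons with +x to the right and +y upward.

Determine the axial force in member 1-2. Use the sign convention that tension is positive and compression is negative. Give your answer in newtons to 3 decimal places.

N=3 nodes, M=3 members, R=3 reactions → 2N=6, M+R=6
member 0 (0-1): L=3.5467, (cx,cy)=(0.6947,0.7193)
member 1 (0-2): L=5.4000, (cx,cy)=(1.0000,0.0000)
member 2 (1-2): L=3.8894, (cx,cy)=(0.7549,-0.6559)
solve A·x = −loads:
  F[0-1] = -390.1867 N (compression)
  F[0-2] = +1505.4765 N (tension)
  F[1-2] = -1994.3636 N (compression)
  Rx@0 = -1234.4000 N
  Ry@0 = +280.6478 N
  Ry@2 = +1308.0622 N

-1994.364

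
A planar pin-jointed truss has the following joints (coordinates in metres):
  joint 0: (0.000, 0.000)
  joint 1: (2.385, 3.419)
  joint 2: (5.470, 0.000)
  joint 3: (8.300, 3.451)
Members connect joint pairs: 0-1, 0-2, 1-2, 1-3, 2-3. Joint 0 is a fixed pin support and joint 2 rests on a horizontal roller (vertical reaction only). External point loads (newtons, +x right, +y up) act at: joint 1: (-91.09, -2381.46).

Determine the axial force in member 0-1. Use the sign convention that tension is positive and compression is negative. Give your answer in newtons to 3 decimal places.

-1707.025

N=4 nodes, M=5 members, R=3 reactions → 2N=8, M+R=8
member 0 (0-1): L=4.1687, (cx,cy)=(0.5721,0.8202)
member 1 (0-2): L=5.4700, (cx,cy)=(1.0000,0.0000)
member 2 (1-2): L=4.6051, (cx,cy)=(0.6699,-0.7424)
member 3 (1-3): L=5.9151, (cx,cy)=(1.0000,0.0054)
member 4 (2-3): L=4.4630, (cx,cy)=(0.6341,0.7732)
solve A·x = −loads:
  F[0-1] = -1707.0247 N (compression)
  F[0-2] = +885.5421 N (tension)
  F[1-2] = -1321.8782 N (compression)
  F[1-3] = -0.0000 N (compression)
  F[2-3] = +0.0000 N (tension)
  Rx@0 = +91.0900 N
  Ry@0 = +1400.0440 N
  Ry@2 = +981.4160 N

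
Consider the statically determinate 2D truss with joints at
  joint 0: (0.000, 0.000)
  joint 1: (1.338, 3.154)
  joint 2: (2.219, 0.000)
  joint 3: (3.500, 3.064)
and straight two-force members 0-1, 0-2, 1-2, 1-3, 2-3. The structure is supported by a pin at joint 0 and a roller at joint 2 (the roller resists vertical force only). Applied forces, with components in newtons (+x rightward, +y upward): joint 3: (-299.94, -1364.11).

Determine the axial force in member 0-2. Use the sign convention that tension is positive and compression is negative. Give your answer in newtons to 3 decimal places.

-458.313

N=4 nodes, M=5 members, R=3 reactions → 2N=8, M+R=8
member 0 (0-1): L=3.4261, (cx,cy)=(0.3905,0.9206)
member 1 (0-2): L=2.2190, (cx,cy)=(1.0000,0.0000)
member 2 (1-2): L=3.2747, (cx,cy)=(0.2690,-0.9631)
member 3 (1-3): L=2.1639, (cx,cy)=(0.9991,-0.0416)
member 4 (2-3): L=3.3210, (cx,cy)=(0.3857,0.9226)
solve A·x = −loads:
  F[0-1] = +405.5291 N (tension)
  F[0-2] = -458.3132 N (compression)
  F[1-2] = -399.1018 N (compression)
  F[1-3] = +265.9736 N (tension)
  F[2-3] = -1466.5386 N (compression)
  Rx@0 = +299.9400 N
  Ry@0 = -373.3253 N
  Ry@2 = +1737.4353 N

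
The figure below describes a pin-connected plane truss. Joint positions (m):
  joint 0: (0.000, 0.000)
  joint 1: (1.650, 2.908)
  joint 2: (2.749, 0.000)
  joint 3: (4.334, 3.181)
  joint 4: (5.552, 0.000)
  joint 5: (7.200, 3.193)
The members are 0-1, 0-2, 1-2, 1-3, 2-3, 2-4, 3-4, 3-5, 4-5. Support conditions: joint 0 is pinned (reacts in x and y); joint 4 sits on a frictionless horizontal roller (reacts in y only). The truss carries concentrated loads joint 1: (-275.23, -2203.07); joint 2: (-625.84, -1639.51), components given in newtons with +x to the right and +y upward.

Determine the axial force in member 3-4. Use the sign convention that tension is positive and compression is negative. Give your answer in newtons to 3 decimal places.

N=6 nodes, M=9 members, R=3 reactions → 2N=12, M+R=12
member 0 (0-1): L=3.3435, (cx,cy)=(0.4935,0.8697)
member 1 (0-2): L=2.7490, (cx,cy)=(1.0000,0.0000)
member 2 (1-2): L=3.1087, (cx,cy)=(0.3535,-0.9354)
member 3 (1-3): L=2.6978, (cx,cy)=(0.9949,0.1012)
member 4 (2-3): L=3.5540, (cx,cy)=(0.4460,0.8950)
member 5 (2-4): L=2.8030, (cx,cy)=(1.0000,0.0000)
member 6 (3-4): L=3.4062, (cx,cy)=(0.3576,-0.9339)
member 7 (3-5): L=2.8660, (cx,cy)=(1.0000,0.0042)
member 8 (4-5): L=3.5932, (cx,cy)=(0.4586,0.8886)
solve A·x = −loads:
  F[0-1] = -2897.6495 N (compression)
  F[0-2] = +528.9069 N (tension)
  F[1-2] = +205.5850 N (tension)
  F[1-3] = -1233.7581 N (compression)
  F[2-3] = +1616.9015 N (tension)
  F[2-4] = +506.3273 N (tension)
  F[3-4] = -1415.9758 N (compression)
  F[3-5] = -0.0000 N (compression)
  F[4-5] = -0.0000 N (compression)
  Rx@0 = +901.0700 N
  Ry@0 = +2520.2260 N
  Ry@4 = +1322.3540 N

-1415.976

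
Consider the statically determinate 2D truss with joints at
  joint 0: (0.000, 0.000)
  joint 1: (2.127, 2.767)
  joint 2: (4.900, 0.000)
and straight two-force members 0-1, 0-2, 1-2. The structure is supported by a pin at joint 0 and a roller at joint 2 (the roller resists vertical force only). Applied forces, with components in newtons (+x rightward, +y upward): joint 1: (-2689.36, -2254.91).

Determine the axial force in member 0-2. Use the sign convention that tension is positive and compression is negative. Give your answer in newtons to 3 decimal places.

-541.021

N=3 nodes, M=3 members, R=3 reactions → 2N=6, M+R=6
member 0 (0-1): L=3.4900, (cx,cy)=(0.6094,0.7928)
member 1 (0-2): L=4.9000, (cx,cy)=(1.0000,0.0000)
member 2 (1-2): L=3.9174, (cx,cy)=(0.7079,-0.7063)
solve A·x = −loads:
  F[0-1] = -3525.0597 N (compression)
  F[0-2] = -541.0207 N (compression)
  F[1-2] = +764.2916 N (tension)
  Rx@0 = +2689.3600 N
  Ry@0 = +2794.7601 N
  Ry@2 = -539.8501 N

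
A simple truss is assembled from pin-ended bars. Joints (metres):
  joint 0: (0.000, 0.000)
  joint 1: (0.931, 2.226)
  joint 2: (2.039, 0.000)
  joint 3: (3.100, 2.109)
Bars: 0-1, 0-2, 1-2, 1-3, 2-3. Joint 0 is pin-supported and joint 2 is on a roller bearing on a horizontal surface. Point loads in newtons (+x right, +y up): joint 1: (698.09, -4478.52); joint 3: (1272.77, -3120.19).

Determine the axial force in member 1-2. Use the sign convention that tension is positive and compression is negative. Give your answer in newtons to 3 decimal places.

-6586.388

N=4 nodes, M=5 members, R=3 reactions → 2N=8, M+R=8
member 0 (0-1): L=2.4128, (cx,cy)=(0.3859,0.9226)
member 1 (0-2): L=2.0390, (cx,cy)=(1.0000,0.0000)
member 2 (1-2): L=2.4865, (cx,cy)=(0.4456,-0.8952)
member 3 (1-3): L=2.1722, (cx,cy)=(0.9985,-0.0539)
member 4 (2-3): L=2.3608, (cx,cy)=(0.4494,0.8933)
solve A·x = −loads:
  F[0-1] = +1375.0140 N (tension)
  F[0-2] = +1440.3094 N (tension)
  F[1-2] = -6586.3876 N (compression)
  F[1-3] = +2771.4057 N (tension)
  F[2-3] = -3325.6857 N (compression)
  Rx@0 = -1970.8600 N
  Ry@0 = -1268.5344 N
  Ry@2 = +8867.2444 N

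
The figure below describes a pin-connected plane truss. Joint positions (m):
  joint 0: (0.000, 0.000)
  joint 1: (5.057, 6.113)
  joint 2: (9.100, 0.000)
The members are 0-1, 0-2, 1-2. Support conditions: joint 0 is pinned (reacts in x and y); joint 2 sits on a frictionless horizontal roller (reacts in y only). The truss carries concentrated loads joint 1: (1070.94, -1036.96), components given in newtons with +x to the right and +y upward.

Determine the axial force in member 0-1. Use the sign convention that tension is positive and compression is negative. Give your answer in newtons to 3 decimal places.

N=3 nodes, M=3 members, R=3 reactions → 2N=6, M+R=6
member 0 (0-1): L=7.9336, (cx,cy)=(0.6374,0.7705)
member 1 (0-2): L=9.1000, (cx,cy)=(1.0000,0.0000)
member 2 (1-2): L=7.3290, (cx,cy)=(0.5516,-0.8341)
solve A·x = −loads:
  F[0-1] = +335.7553 N (tension)
  F[0-2] = +856.9244 N (tension)
  F[1-2] = -1553.4061 N (compression)
  Rx@0 = -1070.9400 N
  Ry@0 = -258.7063 N
  Ry@2 = +1295.6663 N

335.755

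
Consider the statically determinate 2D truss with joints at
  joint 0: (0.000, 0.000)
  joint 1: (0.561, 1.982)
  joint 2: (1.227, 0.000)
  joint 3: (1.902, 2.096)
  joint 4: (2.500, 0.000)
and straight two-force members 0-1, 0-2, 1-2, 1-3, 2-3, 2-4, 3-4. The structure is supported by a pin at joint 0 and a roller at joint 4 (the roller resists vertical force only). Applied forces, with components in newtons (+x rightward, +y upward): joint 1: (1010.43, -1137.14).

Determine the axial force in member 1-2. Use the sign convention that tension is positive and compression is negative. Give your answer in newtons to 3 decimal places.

N=5 nodes, M=7 members, R=3 reactions → 2N=10, M+R=10
member 0 (0-1): L=2.0599, (cx,cy)=(0.2723,0.9622)
member 1 (0-2): L=1.2270, (cx,cy)=(1.0000,0.0000)
member 2 (1-2): L=2.0909, (cx,cy)=(0.3185,-0.9479)
member 3 (1-3): L=1.3458, (cx,cy)=(0.9964,0.0847)
member 4 (2-3): L=2.2020, (cx,cy)=(0.3065,0.9519)
member 5 (2-4): L=1.2730, (cx,cy)=(1.0000,0.0000)
member 6 (3-4): L=2.1796, (cx,cy)=(0.2744,-0.9616)
solve A·x = −loads:
  F[0-1] = -84.0750 N (compression)
  F[0-2] = +1033.3277 N (tension)
  F[1-2] = -1173.4312 N (compression)
  F[1-3] = -661.9424 N (compression)
  F[2-3] = +1168.5703 N (tension)
  F[2-4] = +301.3518 N (tension)
  F[3-4] = -1098.3908 N (compression)
  Rx@0 = -1010.4300 N
  Ry@0 = +80.8969 N
  Ry@4 = +1056.2431 N

-1173.431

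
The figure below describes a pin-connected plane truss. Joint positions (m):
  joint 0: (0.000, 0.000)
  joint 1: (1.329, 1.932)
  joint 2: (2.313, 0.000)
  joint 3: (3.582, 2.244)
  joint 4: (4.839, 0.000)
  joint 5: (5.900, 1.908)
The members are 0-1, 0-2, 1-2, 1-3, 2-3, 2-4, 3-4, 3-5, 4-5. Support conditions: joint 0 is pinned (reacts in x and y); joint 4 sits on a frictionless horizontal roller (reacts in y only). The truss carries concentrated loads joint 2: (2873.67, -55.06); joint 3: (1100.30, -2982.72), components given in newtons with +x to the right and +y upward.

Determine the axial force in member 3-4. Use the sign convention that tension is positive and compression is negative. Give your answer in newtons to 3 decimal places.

N=6 nodes, M=9 members, R=3 reactions → 2N=12, M+R=12
member 0 (0-1): L=2.3450, (cx,cy)=(0.5667,0.8239)
member 1 (0-2): L=2.3130, (cx,cy)=(1.0000,0.0000)
member 2 (1-2): L=2.1682, (cx,cy)=(0.4538,-0.8911)
member 3 (1-3): L=2.2745, (cx,cy)=(0.9905,0.1372)
member 4 (2-3): L=2.5780, (cx,cy)=(0.4922,0.8705)
member 5 (2-4): L=2.5260, (cx,cy)=(1.0000,0.0000)
member 6 (3-4): L=2.5721, (cx,cy)=(0.4887,-0.8724)
member 7 (3-5): L=2.3422, (cx,cy)=(0.9897,-0.1435)
member 8 (4-5): L=2.1832, (cx,cy)=(0.4860,0.8740)
solve A·x = −loads:
  F[0-1] = -355.9952 N (compression)
  F[0-2] = +4175.7288 N (tension)
  F[1-2] = +278.1772 N (tension)
  F[1-3] = -331.1378 N (compression)
  F[2-3] = -221.5149 N (compression)
  F[2-4] = +1537.3481 N (tension)
  F[3-4] = -3145.7272 N (compression)
  F[3-5] = -0.0000 N (tension)
  F[4-5] = +0.0000 N (tension)
  Rx@0 = -3973.9700 N
  Ry@0 = +293.3018 N
  Ry@4 = +2744.4782 N

-3145.727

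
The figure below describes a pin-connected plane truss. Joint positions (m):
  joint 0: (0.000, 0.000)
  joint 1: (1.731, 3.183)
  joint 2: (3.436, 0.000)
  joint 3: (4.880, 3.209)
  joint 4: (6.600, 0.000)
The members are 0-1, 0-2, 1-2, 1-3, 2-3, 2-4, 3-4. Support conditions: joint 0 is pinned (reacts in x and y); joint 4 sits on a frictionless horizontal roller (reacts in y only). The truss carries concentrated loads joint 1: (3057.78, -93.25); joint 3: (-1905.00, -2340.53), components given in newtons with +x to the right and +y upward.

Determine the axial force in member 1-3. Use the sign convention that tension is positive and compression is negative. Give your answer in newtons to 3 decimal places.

N=5 nodes, M=7 members, R=3 reactions → 2N=10, M+R=10
member 0 (0-1): L=3.6232, (cx,cy)=(0.4777,0.8785)
member 1 (0-2): L=3.4360, (cx,cy)=(1.0000,0.0000)
member 2 (1-2): L=3.6109, (cx,cy)=(0.4722,-0.8815)
member 3 (1-3): L=3.1491, (cx,cy)=(1.0000,0.0083)
member 4 (2-3): L=3.5189, (cx,cy)=(0.4104,0.9119)
member 5 (2-4): L=3.1640, (cx,cy)=(1.0000,0.0000)
member 6 (3-4): L=3.6409, (cx,cy)=(0.4724,-0.8814)
solve A·x = −loads:
  F[0-1] = -148.3212 N (compression)
  F[0-2] = +1223.6404 N (tension)
  F[1-2] = +12.6696 N (tension)
  F[1-3] = -3134.7296 N (compression)
  F[2-3] = -12.2469 N (compression)
  F[2-4] = +1234.6483 N (tension)
  F[3-4] = -2613.4993 N (compression)
  Rx@0 = -1152.7800 N
  Ry@0 = +130.2996 N
  Ry@4 = +2303.4804 N

-3134.730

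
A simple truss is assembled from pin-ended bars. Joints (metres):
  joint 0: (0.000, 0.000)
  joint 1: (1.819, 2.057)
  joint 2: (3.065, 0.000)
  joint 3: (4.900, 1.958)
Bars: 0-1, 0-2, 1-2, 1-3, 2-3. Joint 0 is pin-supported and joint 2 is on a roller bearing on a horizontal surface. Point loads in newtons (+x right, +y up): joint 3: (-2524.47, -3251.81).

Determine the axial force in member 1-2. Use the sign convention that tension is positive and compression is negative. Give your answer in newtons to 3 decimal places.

N=4 nodes, M=5 members, R=3 reactions → 2N=8, M+R=8
member 0 (0-1): L=2.7459, (cx,cy)=(0.6624,0.7491)
member 1 (0-2): L=3.0650, (cx,cy)=(1.0000,0.0000)
member 2 (1-2): L=2.4049, (cx,cy)=(0.5181,-0.8553)
member 3 (1-3): L=3.0826, (cx,cy)=(0.9995,-0.0321)
member 4 (2-3): L=2.6835, (cx,cy)=(0.6838,0.7297)
solve A·x = −loads:
  F[0-1] = +446.0552 N (tension)
  F[0-2] = -2819.9549 N (compression)
  F[1-2] = -409.7440 N (compression)
  F[1-3] = +508.0349 N (tension)
  F[2-3] = -4434.2889 N (compression)
  Rx@0 = +2524.4700 N
  Ry@0 = -334.1465 N
  Ry@2 = +3585.9565 N

-409.744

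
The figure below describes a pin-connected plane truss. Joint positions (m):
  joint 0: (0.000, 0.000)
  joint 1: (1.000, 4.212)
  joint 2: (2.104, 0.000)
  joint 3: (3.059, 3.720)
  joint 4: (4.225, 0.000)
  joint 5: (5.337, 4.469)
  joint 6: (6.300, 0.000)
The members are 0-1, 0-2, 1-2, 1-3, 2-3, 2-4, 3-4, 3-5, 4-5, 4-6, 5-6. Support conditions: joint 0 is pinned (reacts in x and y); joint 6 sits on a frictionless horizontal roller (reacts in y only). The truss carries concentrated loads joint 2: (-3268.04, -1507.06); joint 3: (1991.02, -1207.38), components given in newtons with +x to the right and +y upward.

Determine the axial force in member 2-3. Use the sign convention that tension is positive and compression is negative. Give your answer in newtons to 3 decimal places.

N=7 nodes, M=11 members, R=3 reactions → 2N=14, M+R=14
member 0 (0-1): L=4.3291, (cx,cy)=(0.2310,0.9730)
member 1 (0-2): L=2.1040, (cx,cy)=(1.0000,0.0000)
member 2 (1-2): L=4.3543, (cx,cy)=(0.2535,-0.9673)
member 3 (1-3): L=2.1170, (cx,cy)=(0.9726,-0.2324)
member 4 (2-3): L=3.8406, (cx,cy)=(0.2487,0.9686)
member 5 (2-4): L=2.1210, (cx,cy)=(1.0000,0.0000)
member 6 (3-4): L=3.8985, (cx,cy)=(0.2991,-0.9542)
member 7 (3-5): L=2.3980, (cx,cy)=(0.9500,0.3123)
member 8 (4-5): L=4.6053, (cx,cy)=(0.2415,0.9704)
member 9 (4-6): L=2.0750, (cx,cy)=(1.0000,0.0000)
member 10 (5-6): L=4.5716, (cx,cy)=(0.2106,-0.9776)
solve A·x = −loads:
  F[0-1] = -461.7171 N (compression)
  F[0-2] = -1170.3652 N (compression)
  F[1-2] = +523.5408 N (tension)
  F[1-3] = -246.1347 N (compression)
  F[2-3] = +1033.0737 N (tension)
  F[2-4] = +1973.5339 N (tension)
  F[3-4] = -2768.5728 N (compression)
  F[3-5] = -1205.8023 N (compression)
  F[4-5] = +2722.3940 N (tension)
  F[4-6] = +488.1176 N (tension)
  F[5-6] = -2317.2043 N (compression)
  Rx@0 = +1277.0200 N
  Ry@0 = +449.2298 N
  Ry@6 = +2265.2102 N

1033.074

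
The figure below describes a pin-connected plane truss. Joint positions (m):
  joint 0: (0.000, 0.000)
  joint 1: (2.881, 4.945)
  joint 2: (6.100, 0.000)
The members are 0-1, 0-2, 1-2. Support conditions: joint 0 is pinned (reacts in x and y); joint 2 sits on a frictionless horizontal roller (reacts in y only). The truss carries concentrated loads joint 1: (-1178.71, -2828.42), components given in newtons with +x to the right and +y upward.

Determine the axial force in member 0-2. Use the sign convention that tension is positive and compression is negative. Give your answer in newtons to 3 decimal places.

247.574

N=3 nodes, M=3 members, R=3 reactions → 2N=6, M+R=6
member 0 (0-1): L=5.7230, (cx,cy)=(0.5034,0.8641)
member 1 (0-2): L=6.1000, (cx,cy)=(1.0000,0.0000)
member 2 (1-2): L=5.9004, (cx,cy)=(0.5456,-0.8381)
solve A·x = −loads:
  F[0-1] = -2833.2799 N (compression)
  F[0-2] = +247.5739 N (tension)
  F[1-2] = -453.8025 N (compression)
  Rx@0 = +1178.7100 N
  Ry@0 = +2448.0992 N
  Ry@2 = +380.3208 N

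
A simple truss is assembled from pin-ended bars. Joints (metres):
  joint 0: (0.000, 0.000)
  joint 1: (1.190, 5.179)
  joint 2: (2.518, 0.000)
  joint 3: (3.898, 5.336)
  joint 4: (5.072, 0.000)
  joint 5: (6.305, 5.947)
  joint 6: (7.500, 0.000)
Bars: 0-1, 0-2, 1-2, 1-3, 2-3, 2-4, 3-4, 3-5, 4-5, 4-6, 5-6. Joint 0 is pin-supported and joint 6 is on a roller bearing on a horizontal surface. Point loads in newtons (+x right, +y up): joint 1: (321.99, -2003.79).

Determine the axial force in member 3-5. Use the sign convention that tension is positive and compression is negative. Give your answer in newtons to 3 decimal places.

-240.220

N=7 nodes, M=11 members, R=3 reactions → 2N=14, M+R=14
member 0 (0-1): L=5.3140, (cx,cy)=(0.2239,0.9746)
member 1 (0-2): L=2.5180, (cx,cy)=(1.0000,0.0000)
member 2 (1-2): L=5.3466, (cx,cy)=(0.2484,-0.9687)
member 3 (1-3): L=2.7125, (cx,cy)=(0.9983,0.0579)
member 4 (2-3): L=5.5116, (cx,cy)=(0.2504,0.9681)
member 5 (2-4): L=2.5540, (cx,cy)=(1.0000,0.0000)
member 6 (3-4): L=5.4636, (cx,cy)=(0.2149,-0.9766)
member 7 (3-5): L=2.4833, (cx,cy)=(0.9693,0.2460)
member 8 (4-5): L=6.0735, (cx,cy)=(0.2030,0.9792)
member 9 (4-6): L=2.4280, (cx,cy)=(1.0000,0.0000)
member 10 (5-6): L=6.0659, (cx,cy)=(0.1970,-0.9804)
solve A·x = −loads:
  F[0-1] = -1501.6474 N (compression)
  F[0-2] = +658.2668 N (tension)
  F[1-2] = -588.4099 N (compression)
  F[1-3] = -512.9749 N (compression)
  F[2-3] = +588.7227 N (tension)
  F[2-4] = +364.7089 N (tension)
  F[3-4] = -613.7188 N (compression)
  F[3-5] = -240.2201 N (compression)
  F[4-5] = +612.1303 N (tension)
  F[4-6] = +108.5647 N (tension)
  F[5-6] = -551.0792 N (compression)
  Rx@0 = -321.9900 N
  Ry@0 = +1463.5105 N
  Ry@6 = +540.2795 N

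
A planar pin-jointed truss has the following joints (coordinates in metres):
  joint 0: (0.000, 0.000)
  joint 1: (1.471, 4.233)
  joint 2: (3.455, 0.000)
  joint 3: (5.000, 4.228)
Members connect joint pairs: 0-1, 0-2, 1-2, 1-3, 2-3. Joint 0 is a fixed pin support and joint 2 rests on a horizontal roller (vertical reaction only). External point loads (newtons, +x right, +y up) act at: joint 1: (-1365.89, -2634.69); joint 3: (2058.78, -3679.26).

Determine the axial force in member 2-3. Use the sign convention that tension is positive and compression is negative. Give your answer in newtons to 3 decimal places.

N=4 nodes, M=5 members, R=3 reactions → 2N=8, M+R=8
member 0 (0-1): L=4.4813, (cx,cy)=(0.3283,0.9446)
member 1 (0-2): L=3.4550, (cx,cy)=(1.0000,0.0000)
member 2 (1-2): L=4.6749, (cx,cy)=(0.4244,-0.9055)
member 3 (1-3): L=3.5290, (cx,cy)=(1.0000,-0.0014)
member 4 (2-3): L=4.5014, (cx,cy)=(0.3432,0.9393)
solve A·x = −loads:
  F[0-1] = +1035.6612 N (tension)
  F[0-2] = +352.9318 N (tension)
  F[1-2] = -3995.4466 N (compression)
  F[1-3] = +3401.5012 N (tension)
  F[2-3] = -3912.0845 N (compression)
  Rx@0 = -692.8900 N
  Ry@0 = -978.2753 N
  Ry@2 = +7292.2253 N

-3912.085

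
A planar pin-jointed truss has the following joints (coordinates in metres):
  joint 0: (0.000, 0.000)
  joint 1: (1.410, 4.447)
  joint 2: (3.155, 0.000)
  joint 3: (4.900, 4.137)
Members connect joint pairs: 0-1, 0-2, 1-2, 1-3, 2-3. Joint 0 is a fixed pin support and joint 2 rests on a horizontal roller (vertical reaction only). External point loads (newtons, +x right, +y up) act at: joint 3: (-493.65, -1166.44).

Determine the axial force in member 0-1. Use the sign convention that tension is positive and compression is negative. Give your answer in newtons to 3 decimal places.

-2.258

N=4 nodes, M=5 members, R=3 reactions → 2N=8, M+R=8
member 0 (0-1): L=4.6652, (cx,cy)=(0.3022,0.9532)
member 1 (0-2): L=3.1550, (cx,cy)=(1.0000,0.0000)
member 2 (1-2): L=4.7771, (cx,cy)=(0.3653,-0.9309)
member 3 (1-3): L=3.5037, (cx,cy)=(0.9961,-0.0885)
member 4 (2-3): L=4.4900, (cx,cy)=(0.3886,0.9214)
solve A·x = −loads:
  F[0-1] = -2.2585 N (compression)
  F[0-2] = -492.9674 N (compression)
  F[1-2] = +2.4637 N (tension)
  F[1-3] = -1.5888 N (compression)
  F[2-3] = -1266.1124 N (compression)
  Rx@0 = +493.6500 N
  Ry@0 = +2.1529 N
  Ry@2 = +1164.2871 N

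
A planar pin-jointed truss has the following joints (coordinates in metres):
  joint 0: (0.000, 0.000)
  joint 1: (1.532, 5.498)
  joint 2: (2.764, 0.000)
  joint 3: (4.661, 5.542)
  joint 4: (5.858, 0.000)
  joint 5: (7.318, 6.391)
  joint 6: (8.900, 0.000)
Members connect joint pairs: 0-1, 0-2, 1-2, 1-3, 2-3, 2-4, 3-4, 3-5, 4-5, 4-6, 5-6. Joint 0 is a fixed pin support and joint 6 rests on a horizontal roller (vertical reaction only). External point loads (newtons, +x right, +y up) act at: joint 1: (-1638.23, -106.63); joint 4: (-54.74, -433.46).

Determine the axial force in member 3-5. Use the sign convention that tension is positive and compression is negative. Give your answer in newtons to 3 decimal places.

N=7 nodes, M=11 members, R=3 reactions → 2N=14, M+R=14
member 0 (0-1): L=5.7075, (cx,cy)=(0.2684,0.9633)
member 1 (0-2): L=2.7640, (cx,cy)=(1.0000,0.0000)
member 2 (1-2): L=5.6343, (cx,cy)=(0.2187,-0.9758)
member 3 (1-3): L=3.1293, (cx,cy)=(0.9999,0.0141)
member 4 (2-3): L=5.8577, (cx,cy)=(0.3238,0.9461)
member 5 (2-4): L=3.0940, (cx,cy)=(1.0000,0.0000)
member 6 (3-4): L=5.6698, (cx,cy)=(0.2111,-0.9775)
member 7 (3-5): L=2.7893, (cx,cy)=(0.9526,0.3044)
member 8 (4-5): L=6.5556, (cx,cy)=(0.2227,0.9749)
member 9 (4-6): L=3.0420, (cx,cy)=(1.0000,0.0000)
member 10 (5-6): L=6.5839, (cx,cy)=(0.2403,-0.9707)
solve A·x = −loads:
  F[0-1] = -1296.0136 N (compression)
  F[0-2] = -1345.0928 N (compression)
  F[1-2] = +1184.9988 N (tension)
  F[1-3] = +1031.3441 N (tension)
  F[2-3] = -1222.1885 N (compression)
  F[2-4] = -690.1782 N (compression)
  F[3-4] = +1287.0516 N (tension)
  F[3-5] = +381.8343 N (tension)
  F[4-5] = -845.8248 N (compression)
  F[4-6] = -175.3448 N (compression)
  F[5-6] = +729.7415 N (tension)
  Rx@0 = +1692.9700 N
  Ry@0 = +1248.4521 N
  Ry@6 = -708.3621 N

381.834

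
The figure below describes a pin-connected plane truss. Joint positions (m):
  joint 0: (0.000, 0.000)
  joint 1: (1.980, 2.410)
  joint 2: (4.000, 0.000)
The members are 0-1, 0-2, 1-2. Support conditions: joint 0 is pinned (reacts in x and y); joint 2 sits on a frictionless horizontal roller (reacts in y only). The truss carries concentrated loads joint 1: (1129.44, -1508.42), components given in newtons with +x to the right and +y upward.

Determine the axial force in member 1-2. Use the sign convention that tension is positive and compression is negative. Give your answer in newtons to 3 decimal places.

-1862.171

N=3 nodes, M=3 members, R=3 reactions → 2N=6, M+R=6
member 0 (0-1): L=3.1191, (cx,cy)=(0.6348,0.7727)
member 1 (0-2): L=4.0000, (cx,cy)=(1.0000,0.0000)
member 2 (1-2): L=3.1446, (cx,cy)=(0.6424,-0.7664)
solve A·x = −loads:
  F[0-1] = -105.1736 N (compression)
  F[0-2] = +1196.2050 N (tension)
  F[1-2] = -1862.1706 N (compression)
  Rx@0 = -1129.4400 N
  Ry@0 = +81.2645 N
  Ry@2 = +1427.1555 N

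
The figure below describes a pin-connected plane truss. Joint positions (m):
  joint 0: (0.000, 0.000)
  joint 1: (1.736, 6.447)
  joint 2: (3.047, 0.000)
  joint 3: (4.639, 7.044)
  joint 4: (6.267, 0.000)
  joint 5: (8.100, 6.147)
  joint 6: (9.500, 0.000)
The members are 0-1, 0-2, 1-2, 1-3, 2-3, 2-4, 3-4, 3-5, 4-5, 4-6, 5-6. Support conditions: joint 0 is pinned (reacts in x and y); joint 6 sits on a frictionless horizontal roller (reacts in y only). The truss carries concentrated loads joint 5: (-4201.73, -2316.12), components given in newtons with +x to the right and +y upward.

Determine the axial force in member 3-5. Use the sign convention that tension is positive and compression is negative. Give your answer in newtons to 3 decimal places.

-2991.670

N=7 nodes, M=11 members, R=3 reactions → 2N=14, M+R=14
member 0 (0-1): L=6.6766, (cx,cy)=(0.2600,0.9656)
member 1 (0-2): L=3.0470, (cx,cy)=(1.0000,0.0000)
member 2 (1-2): L=6.5789, (cx,cy)=(0.1993,-0.9799)
member 3 (1-3): L=2.9638, (cx,cy)=(0.9795,0.2014)
member 4 (2-3): L=7.2217, (cx,cy)=(0.2204,0.9754)
member 5 (2-4): L=3.2200, (cx,cy)=(1.0000,0.0000)
member 6 (3-4): L=7.2297, (cx,cy)=(0.2252,-0.9743)
member 7 (3-5): L=3.5754, (cx,cy)=(0.9680,-0.2509)
member 8 (4-5): L=6.4145, (cx,cy)=(0.2858,0.9583)
member 9 (4-6): L=3.2330, (cx,cy)=(1.0000,0.0000)
member 10 (5-6): L=6.3044, (cx,cy)=(0.2221,-0.9750)
solve A·x = −loads:
  F[0-1] = -3169.0613 N (compression)
  F[0-2] = -3377.7390 N (compression)
  F[1-2] = +2831.3657 N (tension)
  F[1-3] = -1417.2538 N (compression)
  F[2-3] = -2844.5601 N (compression)
  F[2-4] = -2186.4497 N (compression)
  F[3-4] = +3911.0770 N (tension)
  F[3-5] = -2991.6698 N (compression)
  F[4-5] = -3976.4396 N (compression)
  F[4-6] = -169.4356 N (compression)
  F[5-6] = +762.9942 N (tension)
  Rx@0 = +4201.7300 N
  Ry@0 = +3060.0634 N
  Ry@6 = -743.9434 N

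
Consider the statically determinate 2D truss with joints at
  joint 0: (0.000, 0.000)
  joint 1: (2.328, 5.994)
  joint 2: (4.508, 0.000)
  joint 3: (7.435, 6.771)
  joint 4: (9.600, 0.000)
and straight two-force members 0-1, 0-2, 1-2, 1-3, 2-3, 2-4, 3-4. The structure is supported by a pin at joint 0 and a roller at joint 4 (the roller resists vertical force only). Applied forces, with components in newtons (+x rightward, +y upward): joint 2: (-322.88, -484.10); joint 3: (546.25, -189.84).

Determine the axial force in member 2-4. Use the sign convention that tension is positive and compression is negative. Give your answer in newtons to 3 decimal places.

242.888

N=5 nodes, M=7 members, R=3 reactions → 2N=10, M+R=10
member 0 (0-1): L=6.4302, (cx,cy)=(0.3620,0.9322)
member 1 (0-2): L=4.5080, (cx,cy)=(1.0000,0.0000)
member 2 (1-2): L=6.3781, (cx,cy)=(0.3418,-0.9398)
member 3 (1-3): L=5.1658, (cx,cy)=(0.9886,0.1504)
member 4 (2-3): L=7.3766, (cx,cy)=(0.3968,0.9179)
member 5 (2-4): L=5.0920, (cx,cy)=(1.0000,0.0000)
member 6 (3-4): L=7.1087, (cx,cy)=(0.3046,-0.9525)
solve A·x = −loads:
  F[0-1] = +91.9254 N (tension)
  F[0-2] = +190.0892 N (tension)
  F[1-2] = -81.2944 N (compression)
  F[1-3] = +61.7694 N (tension)
  F[2-3] = +610.6270 N (tension)
  F[2-4] = +242.8884 N (tension)
  F[3-4] = -797.5159 N (compression)
  Rx@0 = -223.3700 N
  Ry@0 = -85.6894 N
  Ry@4 = +759.6294 N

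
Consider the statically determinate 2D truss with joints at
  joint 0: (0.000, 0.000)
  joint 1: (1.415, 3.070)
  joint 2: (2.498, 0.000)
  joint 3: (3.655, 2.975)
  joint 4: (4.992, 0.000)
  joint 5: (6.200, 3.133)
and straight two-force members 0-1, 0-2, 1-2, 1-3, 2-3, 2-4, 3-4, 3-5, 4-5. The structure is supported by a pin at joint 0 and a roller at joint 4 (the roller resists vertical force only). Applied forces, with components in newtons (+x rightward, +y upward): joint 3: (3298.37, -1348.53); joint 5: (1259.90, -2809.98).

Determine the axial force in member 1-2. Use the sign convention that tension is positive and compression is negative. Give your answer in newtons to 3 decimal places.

N=6 nodes, M=9 members, R=3 reactions → 2N=12, M+R=12
member 0 (0-1): L=3.3804, (cx,cy)=(0.4186,0.9082)
member 1 (0-2): L=2.4980, (cx,cy)=(1.0000,0.0000)
member 2 (1-2): L=3.2554, (cx,cy)=(0.3327,-0.9430)
member 3 (1-3): L=2.2420, (cx,cy)=(0.9991,-0.0424)
member 4 (2-3): L=3.1921, (cx,cy)=(0.3625,0.9320)
member 5 (2-4): L=2.4940, (cx,cy)=(1.0000,0.0000)
member 6 (3-4): L=3.2616, (cx,cy)=(0.4099,-0.9121)
member 7 (3-5): L=2.5499, (cx,cy)=(0.9981,0.0620)
member 8 (4-5): L=3.3578, (cx,cy)=(0.3598,0.9330)
solve A·x = −loads:
  F[0-1] = +3386.1267 N (tension)
  F[0-2] = +3140.8742 N (tension)
  F[1-2] = -3375.1767 N (compression)
  F[1-3] = +2542.5179 N (tension)
  F[2-3] = +3415.1667 N (tension)
  F[2-4] = +780.1695 N (tension)
  F[3-4] = -4686.5202 N (compression)
  F[3-5] = +2405.4437 N (tension)
  F[4-5] = -3171.3648 N (compression)
  Rx@0 = -4558.2700 N
  Ry@0 = -3075.1981 N
  Ry@4 = +7233.7081 N

-3375.177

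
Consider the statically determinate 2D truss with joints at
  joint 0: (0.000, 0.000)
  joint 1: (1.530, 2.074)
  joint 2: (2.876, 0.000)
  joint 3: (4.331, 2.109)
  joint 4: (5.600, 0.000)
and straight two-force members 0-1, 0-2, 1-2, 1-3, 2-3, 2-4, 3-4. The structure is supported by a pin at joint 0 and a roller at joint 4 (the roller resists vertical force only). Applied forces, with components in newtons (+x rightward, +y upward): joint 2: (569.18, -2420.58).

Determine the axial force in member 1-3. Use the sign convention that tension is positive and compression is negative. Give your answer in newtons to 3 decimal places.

-1619.738

N=5 nodes, M=7 members, R=3 reactions → 2N=10, M+R=10
member 0 (0-1): L=2.5773, (cx,cy)=(0.5936,0.8047)
member 1 (0-2): L=2.8760, (cx,cy)=(1.0000,0.0000)
member 2 (1-2): L=2.4725, (cx,cy)=(0.5444,-0.8388)
member 3 (1-3): L=2.8012, (cx,cy)=(0.9999,0.0125)
member 4 (2-3): L=2.5622, (cx,cy)=(0.5679,0.8231)
member 5 (2-4): L=2.7240, (cx,cy)=(1.0000,0.0000)
member 6 (3-4): L=2.4613, (cx,cy)=(0.5156,-0.8568)
solve A·x = −loads:
  F[0-1] = -1463.1589 N (compression)
  F[0-2] = +1437.7827 N (tension)
  F[1-2] = +1379.5397 N (tension)
  F[1-3] = -1619.7383 N (compression)
  F[2-3] = +1534.8686 N (tension)
  F[2-4] = +748.0064 N (tension)
  F[3-4] = -1450.8317 N (compression)
  Rx@0 = -569.1800 N
  Ry@0 = +1177.4393 N
  Ry@4 = +1243.1407 N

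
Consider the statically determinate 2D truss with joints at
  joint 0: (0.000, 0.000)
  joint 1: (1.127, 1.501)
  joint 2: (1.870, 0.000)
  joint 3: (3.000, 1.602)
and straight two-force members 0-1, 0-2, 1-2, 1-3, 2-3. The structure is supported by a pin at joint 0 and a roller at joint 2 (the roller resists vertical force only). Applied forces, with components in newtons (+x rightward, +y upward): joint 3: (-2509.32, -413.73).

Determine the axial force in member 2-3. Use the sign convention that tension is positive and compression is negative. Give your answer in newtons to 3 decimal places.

N=4 nodes, M=5 members, R=3 reactions → 2N=8, M+R=8
member 0 (0-1): L=1.8770, (cx,cy)=(0.6004,0.7997)
member 1 (0-2): L=1.8700, (cx,cy)=(1.0000,0.0000)
member 2 (1-2): L=1.6748, (cx,cy)=(0.4436,-0.8962)
member 3 (1-3): L=1.8757, (cx,cy)=(0.9985,0.0538)
member 4 (2-3): L=1.9604, (cx,cy)=(0.5764,0.8172)
solve A·x = −loads:
  F[0-1] = -2375.5590 N (compression)
  F[0-2] = -1082.9723 N (compression)
  F[1-2] = +1980.9875 N (tension)
  F[1-3] = -2308.5174 N (compression)
  F[2-3] = -354.1823 N (compression)
  Rx@0 = +2509.3200 N
  Ry@0 = +1899.6876 N
  Ry@2 = -1485.9576 N

-354.182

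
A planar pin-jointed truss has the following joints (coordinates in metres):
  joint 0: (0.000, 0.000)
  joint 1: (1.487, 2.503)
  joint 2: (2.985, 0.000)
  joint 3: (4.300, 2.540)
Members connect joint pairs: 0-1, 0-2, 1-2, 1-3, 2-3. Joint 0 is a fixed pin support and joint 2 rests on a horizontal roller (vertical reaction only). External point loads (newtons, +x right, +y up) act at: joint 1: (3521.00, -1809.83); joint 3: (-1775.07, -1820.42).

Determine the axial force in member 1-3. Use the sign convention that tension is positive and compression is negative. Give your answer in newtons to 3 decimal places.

N=4 nodes, M=5 members, R=3 reactions → 2N=8, M+R=8
member 0 (0-1): L=2.9114, (cx,cy)=(0.5108,0.8597)
member 1 (0-2): L=2.9850, (cx,cy)=(1.0000,0.0000)
member 2 (1-2): L=2.9170, (cx,cy)=(0.5135,-0.8581)
member 3 (1-3): L=2.8132, (cx,cy)=(0.9999,0.0132)
member 4 (2-3): L=2.8602, (cx,cy)=(0.4598,0.8880)
solve A·x = −loads:
  F[0-1] = +1553.6504 N (tension)
  F[0-2] = +952.3984 N (tension)
  F[1-2] = -3678.7012 N (compression)
  F[1-3] = -838.3896 N (compression)
  F[2-3] = -2037.5011 N (compression)
  Rx@0 = -1745.9300 N
  Ry@0 = -1335.7160 N
  Ry@2 = +4965.9660 N

-838.390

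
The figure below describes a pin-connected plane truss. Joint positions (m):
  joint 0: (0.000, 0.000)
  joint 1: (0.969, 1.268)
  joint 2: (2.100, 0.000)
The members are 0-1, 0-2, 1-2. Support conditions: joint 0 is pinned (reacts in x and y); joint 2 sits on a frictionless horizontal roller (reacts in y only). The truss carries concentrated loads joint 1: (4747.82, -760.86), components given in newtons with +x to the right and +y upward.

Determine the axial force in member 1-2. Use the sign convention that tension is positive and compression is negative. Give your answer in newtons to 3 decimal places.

-4311.917

N=3 nodes, M=3 members, R=3 reactions → 2N=6, M+R=6
member 0 (0-1): L=1.5959, (cx,cy)=(0.6072,0.7946)
member 1 (0-2): L=2.1000, (cx,cy)=(1.0000,0.0000)
member 2 (1-2): L=1.6991, (cx,cy)=(0.6656,-0.7463)
solve A·x = −loads:
  F[0-1] = +3092.3049 N (tension)
  F[0-2] = +2870.1903 N (tension)
  F[1-2] = -4311.9166 N (compression)
  Rx@0 = -4747.8200 N
  Ry@0 = -2457.0015 N
  Ry@2 = +3217.8615 N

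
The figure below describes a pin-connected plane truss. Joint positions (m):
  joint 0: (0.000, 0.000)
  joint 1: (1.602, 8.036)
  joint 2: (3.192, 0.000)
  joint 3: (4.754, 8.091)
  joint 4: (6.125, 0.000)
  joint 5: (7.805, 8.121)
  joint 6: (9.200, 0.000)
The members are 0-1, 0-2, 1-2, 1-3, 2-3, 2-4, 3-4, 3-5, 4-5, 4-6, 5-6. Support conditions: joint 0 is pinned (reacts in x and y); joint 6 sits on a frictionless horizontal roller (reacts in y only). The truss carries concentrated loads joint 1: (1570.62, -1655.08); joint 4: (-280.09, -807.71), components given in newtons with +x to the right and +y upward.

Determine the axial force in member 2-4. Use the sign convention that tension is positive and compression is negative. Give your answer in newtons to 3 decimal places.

790.760

N=7 nodes, M=11 members, R=3 reactions → 2N=14, M+R=14
member 0 (0-1): L=8.1941, (cx,cy)=(0.1955,0.9807)
member 1 (0-2): L=3.1920, (cx,cy)=(1.0000,0.0000)
member 2 (1-2): L=8.1918, (cx,cy)=(0.1941,-0.9810)
member 3 (1-3): L=3.1525, (cx,cy)=(0.9998,0.0174)
member 4 (2-3): L=8.2404, (cx,cy)=(0.1896,0.9819)
member 5 (2-4): L=2.9330, (cx,cy)=(1.0000,0.0000)
member 6 (3-4): L=8.2063, (cx,cy)=(0.1671,-0.9859)
member 7 (3-5): L=3.0511, (cx,cy)=(1.0000,0.0098)
member 8 (4-5): L=8.2930, (cx,cy)=(0.2026,0.9793)
member 9 (4-6): L=3.0750, (cx,cy)=(1.0000,0.0000)
member 10 (5-6): L=8.2399, (cx,cy)=(0.1693,-0.9856)
solve A·x = −loads:
  F[0-1] = -270.1595 N (compression)
  F[0-2] = +1343.3478 N (tension)
  F[1-2] = -1440.9854 N (compression)
  F[1-3] = -1343.9516 N (compression)
  F[2-3] = +1439.6823 N (tension)
  F[2-4] = +790.7596 N (tension)
  F[3-4] = -1418.2663 N (compression)
  F[3-5] = -833.9457 N (compression)
  F[4-5] = +2252.7536 N (tension)
  F[4-6] = +377.5388 N (tension)
  F[5-6] = -2230.0344 N (compression)
  Rx@0 = -1290.5300 N
  Ry@0 = +264.9461 N
  Ry@6 = +2197.8439 N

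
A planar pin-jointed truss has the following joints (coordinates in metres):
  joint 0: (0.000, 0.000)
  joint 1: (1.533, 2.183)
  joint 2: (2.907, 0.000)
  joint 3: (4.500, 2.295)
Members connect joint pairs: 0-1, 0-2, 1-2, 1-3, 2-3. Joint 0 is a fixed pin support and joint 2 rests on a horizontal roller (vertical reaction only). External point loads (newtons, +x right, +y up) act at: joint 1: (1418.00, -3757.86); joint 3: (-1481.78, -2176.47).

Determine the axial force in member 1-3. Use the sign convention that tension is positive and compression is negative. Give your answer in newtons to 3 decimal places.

N=4 nodes, M=5 members, R=3 reactions → 2N=8, M+R=8
member 0 (0-1): L=2.6675, (cx,cy)=(0.5747,0.8184)
member 1 (0-2): L=2.9070, (cx,cy)=(1.0000,0.0000)
member 2 (1-2): L=2.5794, (cx,cy)=(0.5327,-0.8463)
member 3 (1-3): L=2.9691, (cx,cy)=(0.9993,0.0377)
member 4 (2-3): L=2.7937, (cx,cy)=(0.5702,0.8215)
solve A·x = −loads:
  F[0-1] = -841.2684 N (compression)
  F[0-2] = +419.6924 N (tension)
  F[1-2] = -3625.4392 N (compression)
  F[1-3] = +29.7463 N (tension)
  F[2-3] = -2650.7650 N (compression)
  Rx@0 = +63.7800 N
  Ry@0 = +688.4672 N
  Ry@2 = +5245.8628 N

29.746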